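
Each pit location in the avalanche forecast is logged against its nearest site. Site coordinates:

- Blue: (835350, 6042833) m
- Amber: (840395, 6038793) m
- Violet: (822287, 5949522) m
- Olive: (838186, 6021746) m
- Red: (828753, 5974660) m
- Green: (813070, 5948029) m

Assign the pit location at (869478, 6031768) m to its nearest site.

Amber

Squared distances to each site:
Blue: 1287154609.000; Amber: 895171514.000; Violet: 8991394997.000; Olive: 1079629748.000; Red: 4919849289.000; Green: 10194082585.000.
Minimum at Amber.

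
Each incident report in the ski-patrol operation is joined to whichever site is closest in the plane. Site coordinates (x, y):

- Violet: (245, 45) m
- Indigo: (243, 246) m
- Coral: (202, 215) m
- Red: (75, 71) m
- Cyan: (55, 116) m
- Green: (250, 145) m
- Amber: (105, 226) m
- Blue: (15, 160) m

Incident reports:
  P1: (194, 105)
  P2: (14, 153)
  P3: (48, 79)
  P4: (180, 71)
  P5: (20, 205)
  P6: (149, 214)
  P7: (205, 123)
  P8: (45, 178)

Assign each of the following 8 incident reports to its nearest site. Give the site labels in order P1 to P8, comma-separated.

P1 → Green (d²=4736.00)
P2 → Blue (d²=50.00)
P3 → Red (d²=793.00)
P4 → Violet (d²=4901.00)
P5 → Blue (d²=2050.00)
P6 → Amber (d²=2080.00)
P7 → Green (d²=2509.00)
P8 → Blue (d²=1224.00)

Green, Blue, Red, Violet, Blue, Amber, Green, Blue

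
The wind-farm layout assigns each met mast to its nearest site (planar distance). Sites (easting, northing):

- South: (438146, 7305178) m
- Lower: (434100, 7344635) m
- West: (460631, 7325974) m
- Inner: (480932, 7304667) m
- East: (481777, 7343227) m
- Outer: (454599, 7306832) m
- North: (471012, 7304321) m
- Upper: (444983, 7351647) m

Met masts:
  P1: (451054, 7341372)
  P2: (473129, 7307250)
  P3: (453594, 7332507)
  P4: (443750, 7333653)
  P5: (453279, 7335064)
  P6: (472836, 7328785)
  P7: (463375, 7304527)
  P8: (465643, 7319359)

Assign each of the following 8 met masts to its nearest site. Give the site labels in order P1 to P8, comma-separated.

Upper, North, West, Lower, West, West, North, West

P1 → Upper (d²=142432666.00)
P2 → North (d²=13060730.00)
P3 → West (d²=92199458.00)
P4 → Lower (d²=213726824.00)
P5 → West (d²=136680004.00)
P6 → West (d²=156863746.00)
P7 → North (d²=58366205.00)
P8 → West (d²=68878369.00)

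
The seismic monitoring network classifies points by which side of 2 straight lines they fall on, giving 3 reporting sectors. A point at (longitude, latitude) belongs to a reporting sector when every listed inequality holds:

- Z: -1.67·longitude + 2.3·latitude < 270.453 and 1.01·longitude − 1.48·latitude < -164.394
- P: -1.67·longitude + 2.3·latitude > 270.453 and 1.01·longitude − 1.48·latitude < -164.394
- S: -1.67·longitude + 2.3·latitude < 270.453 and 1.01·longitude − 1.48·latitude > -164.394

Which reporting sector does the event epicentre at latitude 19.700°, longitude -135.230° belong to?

P

-1.67·-135.230 + 2.3·19.700 = 271.144, which is > 270.453
1.01·-135.230 − 1.48·19.700 = -165.738, which is < -164.394
This sign pattern matches P.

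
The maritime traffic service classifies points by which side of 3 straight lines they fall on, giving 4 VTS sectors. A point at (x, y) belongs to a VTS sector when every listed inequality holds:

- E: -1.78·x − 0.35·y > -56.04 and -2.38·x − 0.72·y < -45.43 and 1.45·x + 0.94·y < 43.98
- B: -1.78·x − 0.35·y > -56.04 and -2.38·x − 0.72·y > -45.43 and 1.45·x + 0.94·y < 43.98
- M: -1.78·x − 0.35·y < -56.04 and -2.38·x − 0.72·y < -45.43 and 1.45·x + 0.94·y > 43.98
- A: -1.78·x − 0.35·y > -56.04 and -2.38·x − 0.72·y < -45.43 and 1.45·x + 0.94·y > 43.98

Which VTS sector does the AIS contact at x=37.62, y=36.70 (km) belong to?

M

-1.78·37.62 − 0.35·36.70 = -79.809, which is < -56.04
-2.38·37.62 − 0.72·36.70 = -115.960, which is < -45.43
1.45·37.62 + 0.94·36.70 = 89.047, which is > 43.98
This sign pattern matches M.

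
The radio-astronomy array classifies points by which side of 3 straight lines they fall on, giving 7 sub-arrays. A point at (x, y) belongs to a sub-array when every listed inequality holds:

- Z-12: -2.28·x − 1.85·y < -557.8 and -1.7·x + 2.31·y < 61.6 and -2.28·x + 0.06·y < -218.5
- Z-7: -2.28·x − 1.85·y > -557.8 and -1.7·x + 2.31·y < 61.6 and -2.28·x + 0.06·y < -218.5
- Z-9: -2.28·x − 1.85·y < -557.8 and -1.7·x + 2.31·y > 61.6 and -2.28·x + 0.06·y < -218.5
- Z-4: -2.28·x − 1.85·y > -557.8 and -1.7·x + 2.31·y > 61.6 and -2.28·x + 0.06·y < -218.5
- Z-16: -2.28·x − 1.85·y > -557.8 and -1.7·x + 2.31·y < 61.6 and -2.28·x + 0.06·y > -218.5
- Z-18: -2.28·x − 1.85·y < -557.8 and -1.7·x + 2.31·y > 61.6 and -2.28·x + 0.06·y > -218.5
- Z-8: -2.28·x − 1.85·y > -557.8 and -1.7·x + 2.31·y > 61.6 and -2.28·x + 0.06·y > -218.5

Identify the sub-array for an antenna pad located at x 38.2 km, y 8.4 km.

Z-16

-2.28·38.2 − 1.85·8.4 = -102.636, which is > -557.8
-1.7·38.2 + 2.31·8.4 = -45.536, which is < 61.6
-2.28·38.2 + 0.06·8.4 = -86.592, which is > -218.5
This sign pattern matches Z-16.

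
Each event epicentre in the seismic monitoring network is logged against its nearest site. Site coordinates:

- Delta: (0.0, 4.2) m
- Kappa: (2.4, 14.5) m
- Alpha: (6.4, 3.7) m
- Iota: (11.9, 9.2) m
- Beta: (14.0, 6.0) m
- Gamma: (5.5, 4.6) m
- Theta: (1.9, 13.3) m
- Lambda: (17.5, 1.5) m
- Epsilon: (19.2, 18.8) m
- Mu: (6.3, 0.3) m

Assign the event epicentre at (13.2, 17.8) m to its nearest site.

Epsilon

Squared distances to each site:
Delta: 359.200; Kappa: 127.530; Alpha: 245.050; Iota: 75.650; Beta: 139.880; Gamma: 233.530; Theta: 147.940; Lambda: 284.180; Epsilon: 37.000; Mu: 353.860.
Minimum at Epsilon.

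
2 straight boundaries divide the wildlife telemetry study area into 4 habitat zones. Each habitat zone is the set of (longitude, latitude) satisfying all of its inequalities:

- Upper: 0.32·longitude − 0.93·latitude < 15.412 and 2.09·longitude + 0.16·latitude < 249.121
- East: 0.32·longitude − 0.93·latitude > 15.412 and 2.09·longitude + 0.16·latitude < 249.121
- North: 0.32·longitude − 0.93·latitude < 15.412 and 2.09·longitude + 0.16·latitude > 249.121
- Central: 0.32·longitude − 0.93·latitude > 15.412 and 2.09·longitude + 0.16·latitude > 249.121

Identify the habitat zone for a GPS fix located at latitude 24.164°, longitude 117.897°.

North

0.32·117.897 − 0.93·24.164 = 15.255, which is < 15.412
2.09·117.897 + 0.16·24.164 = 250.271, which is > 249.121
This sign pattern matches North.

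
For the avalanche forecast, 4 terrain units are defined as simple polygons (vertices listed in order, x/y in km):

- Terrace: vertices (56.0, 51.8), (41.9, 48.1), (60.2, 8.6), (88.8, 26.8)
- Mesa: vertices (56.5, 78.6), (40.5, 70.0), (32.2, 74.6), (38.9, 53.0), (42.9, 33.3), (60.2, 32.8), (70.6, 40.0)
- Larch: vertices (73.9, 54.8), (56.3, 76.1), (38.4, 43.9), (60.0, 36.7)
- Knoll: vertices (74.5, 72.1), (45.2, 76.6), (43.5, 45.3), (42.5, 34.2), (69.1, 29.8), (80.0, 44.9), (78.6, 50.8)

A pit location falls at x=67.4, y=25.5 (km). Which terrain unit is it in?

Cast a ray rightward from (67.4, 25.5). For each polygon, the edges (by vertex number in listed order) whose endpoints lie on opposite sides of y = 25.5, where each meets that height, and whether that is right or left of the point:
Terrace: 2–3 at x≈52.37 (left), 3–4 at x≈86.76 (right) → 1 crossing.
Mesa: no edge straddles that height → 0 crossings.
Larch: no edge straddles that height → 0 crossings.
Knoll: no edge straddles that height → 0 crossings.
Only Terrace has an odd count, so the point is inside Terrace.

Terrace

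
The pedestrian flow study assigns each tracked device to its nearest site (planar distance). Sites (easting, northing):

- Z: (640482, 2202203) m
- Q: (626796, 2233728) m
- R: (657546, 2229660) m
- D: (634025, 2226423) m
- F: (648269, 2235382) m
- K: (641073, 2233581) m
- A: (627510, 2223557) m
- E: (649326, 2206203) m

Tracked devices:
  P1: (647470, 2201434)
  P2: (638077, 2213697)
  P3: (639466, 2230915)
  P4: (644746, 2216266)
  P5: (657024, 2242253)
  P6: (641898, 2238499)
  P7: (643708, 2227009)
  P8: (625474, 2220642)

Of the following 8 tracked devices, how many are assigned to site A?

P1 → E
P2 → Z
P3 → K
P4 → E
P5 → F
P6 → K
P7 → K
P8 → A
1 of the 8 goes to A.

1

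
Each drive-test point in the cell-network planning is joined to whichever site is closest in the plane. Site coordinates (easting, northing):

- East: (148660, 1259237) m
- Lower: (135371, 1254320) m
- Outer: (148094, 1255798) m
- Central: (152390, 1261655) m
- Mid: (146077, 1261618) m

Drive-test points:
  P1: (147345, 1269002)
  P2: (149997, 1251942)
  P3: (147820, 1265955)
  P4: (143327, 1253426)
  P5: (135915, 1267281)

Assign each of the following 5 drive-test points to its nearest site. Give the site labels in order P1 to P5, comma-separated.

Mid, Outer, Mid, Outer, Mid

P1 → Mid (d²=56131280.00)
P2 → Outer (d²=18490145.00)
P3 → Mid (d²=21847618.00)
P4 → Outer (d²=28350673.00)
P5 → Mid (d²=135335813.00)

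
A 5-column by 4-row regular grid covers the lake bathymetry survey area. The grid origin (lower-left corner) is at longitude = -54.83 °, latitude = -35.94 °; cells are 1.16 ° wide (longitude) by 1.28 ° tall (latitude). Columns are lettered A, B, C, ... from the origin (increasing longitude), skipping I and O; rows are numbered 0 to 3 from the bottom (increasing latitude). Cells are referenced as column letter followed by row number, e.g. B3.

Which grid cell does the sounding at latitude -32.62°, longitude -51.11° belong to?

D2

Column index: ⌊(-51.11 − -54.83) / 1.16⌋ = ⌊3.207⌋ = 3 → column D
Row offset from origin: ⌊(-32.62 − -35.94) / 1.28⌋ = ⌊2.594⌋ = 2 → row 2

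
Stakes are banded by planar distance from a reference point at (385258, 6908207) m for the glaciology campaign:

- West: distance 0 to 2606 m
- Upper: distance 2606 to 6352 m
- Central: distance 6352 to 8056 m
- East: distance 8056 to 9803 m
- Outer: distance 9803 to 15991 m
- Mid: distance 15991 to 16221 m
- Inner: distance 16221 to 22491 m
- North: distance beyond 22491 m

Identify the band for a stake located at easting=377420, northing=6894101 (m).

Mid

Distance = √((377420−385258)² + (6894101−6908207)²) = √(61434244.000 + 198979236.000) = 16137.332 m.
15991 ≤ 16137.332 < 16221 → Mid.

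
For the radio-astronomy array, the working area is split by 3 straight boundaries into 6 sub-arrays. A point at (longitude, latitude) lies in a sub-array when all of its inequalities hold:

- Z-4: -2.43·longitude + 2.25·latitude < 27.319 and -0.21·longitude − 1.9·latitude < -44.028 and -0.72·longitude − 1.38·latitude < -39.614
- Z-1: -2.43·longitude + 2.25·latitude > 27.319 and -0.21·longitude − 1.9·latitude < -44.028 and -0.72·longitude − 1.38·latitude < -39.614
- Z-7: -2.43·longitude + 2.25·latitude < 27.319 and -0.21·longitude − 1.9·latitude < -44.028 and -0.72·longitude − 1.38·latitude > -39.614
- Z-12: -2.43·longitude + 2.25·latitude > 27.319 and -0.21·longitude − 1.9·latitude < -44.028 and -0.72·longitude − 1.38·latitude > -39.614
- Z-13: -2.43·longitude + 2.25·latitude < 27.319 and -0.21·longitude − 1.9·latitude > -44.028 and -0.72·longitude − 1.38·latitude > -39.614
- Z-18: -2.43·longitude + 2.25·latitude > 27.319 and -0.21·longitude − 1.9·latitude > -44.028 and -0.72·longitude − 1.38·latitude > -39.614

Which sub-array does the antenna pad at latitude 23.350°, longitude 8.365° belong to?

-2.43·8.365 + 2.25·23.350 = 32.211, which is > 27.319
-0.21·8.365 − 1.9·23.350 = -46.122, which is < -44.028
-0.72·8.365 − 1.38·23.350 = -38.246, which is > -39.614
This sign pattern matches Z-12.

Z-12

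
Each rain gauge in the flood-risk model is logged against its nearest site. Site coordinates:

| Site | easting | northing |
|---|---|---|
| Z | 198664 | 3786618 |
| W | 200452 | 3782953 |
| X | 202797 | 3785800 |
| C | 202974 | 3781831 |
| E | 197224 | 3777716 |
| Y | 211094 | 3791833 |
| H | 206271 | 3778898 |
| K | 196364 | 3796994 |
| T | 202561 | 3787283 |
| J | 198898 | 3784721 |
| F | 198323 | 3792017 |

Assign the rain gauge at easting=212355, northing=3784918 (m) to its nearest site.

Squared distances to each site:
Z: 190333481.000; W: 145542634.000; X: 92133288.000; C: 97532730.000; E: 280815965.000; Y: 49407346.000; H: 73255456.000; K: 401541857.000; T: 101515661.000; J: 181129658.000; F: 247292825.000.
Minimum at Y.

Y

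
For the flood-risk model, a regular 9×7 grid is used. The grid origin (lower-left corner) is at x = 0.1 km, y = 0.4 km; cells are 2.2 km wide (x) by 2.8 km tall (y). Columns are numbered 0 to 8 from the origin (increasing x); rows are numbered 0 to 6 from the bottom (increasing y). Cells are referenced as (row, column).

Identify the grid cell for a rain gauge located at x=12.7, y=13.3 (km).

Column index: ⌊(12.7 − 0.1) / 2.2⌋ = ⌊5.727⌋ = 5
Row offset from origin: ⌊(13.3 − 0.4) / 2.8⌋ = ⌊4.607⌋ = 4 → row 4

(4, 5)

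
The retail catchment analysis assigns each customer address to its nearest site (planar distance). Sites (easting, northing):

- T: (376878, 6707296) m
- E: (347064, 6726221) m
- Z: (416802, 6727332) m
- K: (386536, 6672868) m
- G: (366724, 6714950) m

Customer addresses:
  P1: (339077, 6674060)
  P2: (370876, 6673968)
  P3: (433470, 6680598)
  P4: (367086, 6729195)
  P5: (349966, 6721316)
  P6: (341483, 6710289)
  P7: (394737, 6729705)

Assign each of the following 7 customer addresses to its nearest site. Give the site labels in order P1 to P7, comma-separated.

P1 → K (d²=2253777545.00)
P2 → K (d²=246445600.00)
P3 → K (d²=2262553256.00)
P4 → G (d²=203051069.00)
P5 → E (d²=32480629.00)
P6 → E (d²=284976185.00)
P7 → Z (d²=492495354.00)

K, K, K, G, E, E, Z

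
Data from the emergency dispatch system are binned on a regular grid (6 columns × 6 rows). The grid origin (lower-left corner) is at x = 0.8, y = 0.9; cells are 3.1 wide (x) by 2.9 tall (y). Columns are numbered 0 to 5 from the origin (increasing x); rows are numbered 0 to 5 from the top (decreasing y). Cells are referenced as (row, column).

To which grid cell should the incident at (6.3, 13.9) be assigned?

(1, 1)

Column index: ⌊(6.3 − 0.8) / 3.1⌋ = ⌊1.774⌋ = 1
Row offset from origin: ⌊(13.9 − 0.9) / 2.9⌋ = ⌊4.483⌋ = 4 → row 1 (counted from top)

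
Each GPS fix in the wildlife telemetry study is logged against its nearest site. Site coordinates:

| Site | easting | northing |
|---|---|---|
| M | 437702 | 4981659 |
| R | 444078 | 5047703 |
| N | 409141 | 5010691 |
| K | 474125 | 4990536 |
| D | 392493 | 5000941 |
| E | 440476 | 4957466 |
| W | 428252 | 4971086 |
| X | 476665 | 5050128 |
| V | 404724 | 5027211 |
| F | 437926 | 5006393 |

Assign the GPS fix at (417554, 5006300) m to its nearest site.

Squared distances to each site:
M: 1013120785.000; R: 2417730985.000; N: 90059450.000; K: 3448781737.000; D: 656772602.000; E: 2910177640.000; W: 1354473000.000; X: 5415003905.000; V: 601878821.000; F: 415027033.000.
Minimum at N.

N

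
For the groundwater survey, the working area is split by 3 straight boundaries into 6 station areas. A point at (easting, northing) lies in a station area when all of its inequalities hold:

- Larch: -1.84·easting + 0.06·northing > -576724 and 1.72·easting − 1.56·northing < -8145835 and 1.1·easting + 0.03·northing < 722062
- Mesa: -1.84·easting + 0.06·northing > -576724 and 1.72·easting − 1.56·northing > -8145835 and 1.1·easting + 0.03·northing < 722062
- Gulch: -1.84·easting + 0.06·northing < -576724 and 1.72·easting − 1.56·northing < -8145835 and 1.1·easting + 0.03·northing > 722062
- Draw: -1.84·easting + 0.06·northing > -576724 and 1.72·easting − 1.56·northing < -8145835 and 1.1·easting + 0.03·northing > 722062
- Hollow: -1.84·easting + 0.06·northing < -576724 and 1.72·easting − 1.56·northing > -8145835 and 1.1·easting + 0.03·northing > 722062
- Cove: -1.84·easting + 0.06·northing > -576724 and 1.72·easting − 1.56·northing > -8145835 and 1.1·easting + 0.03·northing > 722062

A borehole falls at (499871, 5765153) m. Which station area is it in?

-1.84·499871 + 0.06·5765153 = -573853.460, which is > -576724
1.72·499871 − 1.56·5765153 = -8133860.560, which is > -8145835
1.1·499871 + 0.03·5765153 = 722812.690, which is > 722062
This sign pattern matches Cove.

Cove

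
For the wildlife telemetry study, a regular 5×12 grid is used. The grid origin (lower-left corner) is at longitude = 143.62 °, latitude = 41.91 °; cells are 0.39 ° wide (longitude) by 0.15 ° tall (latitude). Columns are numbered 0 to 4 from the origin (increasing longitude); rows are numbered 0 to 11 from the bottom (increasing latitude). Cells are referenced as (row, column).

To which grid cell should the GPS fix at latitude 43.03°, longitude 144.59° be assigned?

(7, 2)

Column index: ⌊(144.59 − 143.62) / 0.39⌋ = ⌊2.487⌋ = 2
Row offset from origin: ⌊(43.03 − 41.91) / 0.15⌋ = ⌊7.467⌋ = 7 → row 7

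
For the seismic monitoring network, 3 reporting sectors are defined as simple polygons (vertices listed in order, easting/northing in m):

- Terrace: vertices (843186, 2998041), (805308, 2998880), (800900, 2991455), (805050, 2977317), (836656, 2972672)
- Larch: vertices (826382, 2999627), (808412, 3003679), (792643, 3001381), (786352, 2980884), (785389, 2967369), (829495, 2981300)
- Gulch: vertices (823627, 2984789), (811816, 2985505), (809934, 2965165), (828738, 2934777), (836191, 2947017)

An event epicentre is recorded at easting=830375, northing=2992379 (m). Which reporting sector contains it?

Terrace

Cast a ray rightward from (830375, 2992379). For each polygon, the edges (by vertex number in listed order) whose endpoints lie on opposite sides of northing = 2992379, where each meets that height, and whether that is right or left of the point:
Terrace: 2–3 at easting≈801448.6 (left), 5–1 at easting≈841728.6 (right) → 1 crossing.
Larch: 3–4 at easting≈789880.1 (left), 6–1 at easting≈827613.1 (left) → 0 crossings.
Gulch: no edge straddles that height → 0 crossings.
Only Terrace has an odd count, so the point is inside Terrace.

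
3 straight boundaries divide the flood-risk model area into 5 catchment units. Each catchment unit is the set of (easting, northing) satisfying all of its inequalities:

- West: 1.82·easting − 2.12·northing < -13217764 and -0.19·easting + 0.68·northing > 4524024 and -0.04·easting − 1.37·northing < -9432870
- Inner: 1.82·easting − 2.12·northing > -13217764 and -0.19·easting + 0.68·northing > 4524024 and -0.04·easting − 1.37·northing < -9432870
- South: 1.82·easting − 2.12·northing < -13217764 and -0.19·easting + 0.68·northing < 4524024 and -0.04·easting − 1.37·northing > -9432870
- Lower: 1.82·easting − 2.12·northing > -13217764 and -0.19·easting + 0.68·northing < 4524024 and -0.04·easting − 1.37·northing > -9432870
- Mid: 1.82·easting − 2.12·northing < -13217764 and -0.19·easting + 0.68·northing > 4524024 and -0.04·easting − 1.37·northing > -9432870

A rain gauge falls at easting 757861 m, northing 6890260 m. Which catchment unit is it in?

1.82·757861 − 2.12·6890260 = -13228044.180, which is < -13217764
-0.19·757861 + 0.68·6890260 = 4541383.210, which is > 4524024
-0.04·757861 − 1.37·6890260 = -9469970.640, which is < -9432870
This sign pattern matches West.

West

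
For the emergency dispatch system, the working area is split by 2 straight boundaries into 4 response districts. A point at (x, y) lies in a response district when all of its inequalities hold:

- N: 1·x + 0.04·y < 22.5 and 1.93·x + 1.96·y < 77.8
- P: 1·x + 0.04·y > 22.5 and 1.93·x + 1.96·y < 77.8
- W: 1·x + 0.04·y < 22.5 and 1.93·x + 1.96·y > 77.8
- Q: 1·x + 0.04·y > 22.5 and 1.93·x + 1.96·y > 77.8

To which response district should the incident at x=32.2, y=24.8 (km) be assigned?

1·32.2 + 0.04·24.8 = 33.192, which is > 22.5
1.93·32.2 + 1.96·24.8 = 110.754, which is > 77.8
This sign pattern matches Q.

Q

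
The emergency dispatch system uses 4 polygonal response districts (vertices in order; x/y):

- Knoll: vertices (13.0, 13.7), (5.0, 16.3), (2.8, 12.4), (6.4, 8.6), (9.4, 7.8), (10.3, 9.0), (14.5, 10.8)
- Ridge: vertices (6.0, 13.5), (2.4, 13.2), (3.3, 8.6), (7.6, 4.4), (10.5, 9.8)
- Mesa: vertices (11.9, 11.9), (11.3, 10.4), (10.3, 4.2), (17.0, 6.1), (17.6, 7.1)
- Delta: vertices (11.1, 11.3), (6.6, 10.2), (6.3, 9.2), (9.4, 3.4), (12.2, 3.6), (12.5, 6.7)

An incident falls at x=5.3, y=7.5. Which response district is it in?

Cast a ray rightward from (5.3, 7.5). For each polygon, the edges (by vertex number in listed order) whose endpoints lie on opposite sides of y = 7.5, where each meets that height, and whether that is right or left of the point:
Knoll: no edge straddles that height → 0 crossings.
Ridge: 3–4 at x≈4.43 (left), 4–5 at x≈9.26 (right) → 1 crossing.
Mesa: 2–3 at x≈10.83 (right), 5–1 at x≈17.12 (right) → 2 crossings.
Delta: 3–4 at x≈7.21 (right), 6–1 at x≈12.26 (right) → 2 crossings.
Only Ridge has an odd count, so the point is inside Ridge.

Ridge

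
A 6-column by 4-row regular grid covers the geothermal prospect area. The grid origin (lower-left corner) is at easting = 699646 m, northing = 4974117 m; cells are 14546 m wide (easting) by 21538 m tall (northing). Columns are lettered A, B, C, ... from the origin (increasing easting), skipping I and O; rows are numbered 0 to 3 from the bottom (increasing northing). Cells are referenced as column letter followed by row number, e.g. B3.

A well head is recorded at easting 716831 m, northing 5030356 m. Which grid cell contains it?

B2

Column index: ⌊(716831 − 699646) / 14546⌋ = ⌊1.181⌋ = 1 → column B
Row offset from origin: ⌊(5030356 − 4974117) / 21538⌋ = ⌊2.611⌋ = 2 → row 2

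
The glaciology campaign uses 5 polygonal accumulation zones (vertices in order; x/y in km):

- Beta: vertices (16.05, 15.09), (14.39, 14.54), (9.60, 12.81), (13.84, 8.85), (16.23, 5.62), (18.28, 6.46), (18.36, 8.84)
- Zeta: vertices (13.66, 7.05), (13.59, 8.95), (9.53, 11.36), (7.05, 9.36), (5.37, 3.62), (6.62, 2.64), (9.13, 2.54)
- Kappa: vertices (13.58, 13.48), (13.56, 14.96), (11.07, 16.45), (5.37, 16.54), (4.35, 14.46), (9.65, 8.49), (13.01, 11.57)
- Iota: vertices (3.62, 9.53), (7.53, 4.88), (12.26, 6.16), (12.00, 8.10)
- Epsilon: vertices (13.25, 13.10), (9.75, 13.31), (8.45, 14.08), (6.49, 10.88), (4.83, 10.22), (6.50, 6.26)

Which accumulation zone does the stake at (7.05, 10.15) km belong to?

Cast a ray rightward from (7.05, 10.15). For each polygon, the edges (by vertex number in listed order) whose endpoints lie on opposite sides of y = 10.15, where each meets that height, and whether that is right or left of the point:
Beta: 3–4 at x≈12.448 (right), 7–1 at x≈17.876 (right) → 2 crossings.
Zeta: 2–3 at x≈11.568 (right), 3–4 at x≈8.030 (right) → 2 crossings.
Kappa: 5–6 at x≈8.176 (right), 6–7 at x≈11.461 (right) → 2 crossings.
Iota: no edge straddles that height → 0 crossings.
Epsilon: 5–6 at x≈4.860 (left), 6–1 at x≈10.339 (right) → 1 crossing.
Only Epsilon has an odd count, so the point is inside Epsilon.

Epsilon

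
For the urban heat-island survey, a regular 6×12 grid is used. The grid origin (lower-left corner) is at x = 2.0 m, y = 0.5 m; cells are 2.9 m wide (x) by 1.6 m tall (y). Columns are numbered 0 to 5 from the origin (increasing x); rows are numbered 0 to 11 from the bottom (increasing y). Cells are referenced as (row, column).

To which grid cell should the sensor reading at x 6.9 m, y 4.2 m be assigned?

Column index: ⌊(6.9 − 2.0) / 2.9⌋ = ⌊1.690⌋ = 1
Row offset from origin: ⌊(4.2 − 0.5) / 1.6⌋ = ⌊2.312⌋ = 2 → row 2

(2, 1)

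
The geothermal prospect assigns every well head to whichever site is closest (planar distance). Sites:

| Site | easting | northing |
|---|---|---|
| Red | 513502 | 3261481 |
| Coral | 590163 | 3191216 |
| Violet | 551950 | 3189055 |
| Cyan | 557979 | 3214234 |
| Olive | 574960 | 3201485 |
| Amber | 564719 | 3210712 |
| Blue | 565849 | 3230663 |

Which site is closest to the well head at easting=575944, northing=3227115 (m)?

Blue

Squared distances to each site:
Red: 5080025320.000; Coral: 1490918162.000; Violet: 2024275636.000; Cyan: 488661386.000; Olive: 657865156.000; Amber: 395059034.000; Blue: 114497329.000.
Minimum at Blue.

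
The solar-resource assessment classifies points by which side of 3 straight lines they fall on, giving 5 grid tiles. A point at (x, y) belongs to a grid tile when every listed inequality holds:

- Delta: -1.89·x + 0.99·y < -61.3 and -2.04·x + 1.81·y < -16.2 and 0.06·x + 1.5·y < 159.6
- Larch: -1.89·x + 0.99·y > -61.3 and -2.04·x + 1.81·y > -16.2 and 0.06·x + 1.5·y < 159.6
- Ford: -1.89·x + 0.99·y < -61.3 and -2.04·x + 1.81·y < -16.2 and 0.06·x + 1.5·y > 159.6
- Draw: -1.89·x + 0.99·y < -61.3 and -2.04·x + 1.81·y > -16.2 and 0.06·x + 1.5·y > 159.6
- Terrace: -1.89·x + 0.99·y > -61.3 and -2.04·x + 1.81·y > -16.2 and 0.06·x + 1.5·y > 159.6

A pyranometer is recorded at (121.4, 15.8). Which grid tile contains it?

Delta

-1.89·121.4 + 0.99·15.8 = -213.804, which is < -61.3
-2.04·121.4 + 1.81·15.8 = -219.058, which is < -16.2
0.06·121.4 + 1.5·15.8 = 30.984, which is < 159.6
This sign pattern matches Delta.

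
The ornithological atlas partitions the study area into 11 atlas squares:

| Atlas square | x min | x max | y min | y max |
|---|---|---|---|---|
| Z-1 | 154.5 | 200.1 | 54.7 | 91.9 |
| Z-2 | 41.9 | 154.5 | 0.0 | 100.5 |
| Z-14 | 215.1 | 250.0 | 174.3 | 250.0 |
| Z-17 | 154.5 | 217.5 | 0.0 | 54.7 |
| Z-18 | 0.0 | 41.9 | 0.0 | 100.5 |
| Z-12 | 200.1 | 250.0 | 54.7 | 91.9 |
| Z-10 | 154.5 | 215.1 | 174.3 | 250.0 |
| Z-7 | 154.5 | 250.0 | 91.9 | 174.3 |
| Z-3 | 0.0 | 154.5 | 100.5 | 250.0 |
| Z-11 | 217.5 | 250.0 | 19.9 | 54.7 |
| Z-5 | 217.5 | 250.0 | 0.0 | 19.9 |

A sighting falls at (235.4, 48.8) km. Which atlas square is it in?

Z-11

The point has x = 235.4 and y = 48.8.
Only Z-11 satisfies 217.5 ≤ x ≤ 250.0 and 19.9 ≤ y ≤ 54.7.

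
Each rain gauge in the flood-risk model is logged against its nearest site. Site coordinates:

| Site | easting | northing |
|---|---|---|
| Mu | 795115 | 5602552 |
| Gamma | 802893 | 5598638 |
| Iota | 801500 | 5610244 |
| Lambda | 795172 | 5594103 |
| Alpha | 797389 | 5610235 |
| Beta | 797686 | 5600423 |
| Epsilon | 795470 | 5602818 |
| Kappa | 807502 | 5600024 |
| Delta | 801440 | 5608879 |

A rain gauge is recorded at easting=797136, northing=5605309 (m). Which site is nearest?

Squared distances to each site:
Mu: 11685490.000; Gamma: 77645290.000; Iota: 43398721.000; Lambda: 129431732.000; Alpha: 24329485.000; Beta: 24175496.000; Epsilon: 8980637.000; Kappa: 135385181.000; Delta: 31269316.000.
Minimum at Epsilon.

Epsilon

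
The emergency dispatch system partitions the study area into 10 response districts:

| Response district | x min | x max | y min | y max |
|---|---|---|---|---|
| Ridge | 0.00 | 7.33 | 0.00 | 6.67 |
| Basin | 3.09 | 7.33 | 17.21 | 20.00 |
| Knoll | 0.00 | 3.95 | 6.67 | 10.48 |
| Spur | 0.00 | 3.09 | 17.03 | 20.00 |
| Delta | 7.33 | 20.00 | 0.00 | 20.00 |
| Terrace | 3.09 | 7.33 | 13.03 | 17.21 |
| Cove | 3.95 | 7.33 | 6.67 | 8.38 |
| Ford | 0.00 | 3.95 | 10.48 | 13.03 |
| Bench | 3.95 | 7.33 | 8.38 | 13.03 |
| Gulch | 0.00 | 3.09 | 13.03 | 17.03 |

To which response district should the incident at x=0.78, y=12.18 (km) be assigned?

The point has x = 0.78 and y = 12.18.
Only Ford satisfies 0.00 ≤ x ≤ 3.95 and 10.48 ≤ y ≤ 13.03.

Ford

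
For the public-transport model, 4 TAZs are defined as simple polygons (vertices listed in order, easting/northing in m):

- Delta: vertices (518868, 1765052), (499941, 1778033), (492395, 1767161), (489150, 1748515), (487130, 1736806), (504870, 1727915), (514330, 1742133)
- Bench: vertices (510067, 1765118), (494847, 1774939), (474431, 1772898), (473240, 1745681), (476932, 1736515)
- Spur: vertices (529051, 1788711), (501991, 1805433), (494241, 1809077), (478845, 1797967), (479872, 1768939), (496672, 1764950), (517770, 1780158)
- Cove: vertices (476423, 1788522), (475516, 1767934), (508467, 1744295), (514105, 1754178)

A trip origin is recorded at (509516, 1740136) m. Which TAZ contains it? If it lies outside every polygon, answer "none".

Cast a ray rightward from (509516, 1740136). For each polygon, the edges (by vertex number in listed order) whose endpoints lie on opposite sides of northing = 1740136, where each meets that height, and whether that is right or left of the point:
Delta: 4–5 at easting≈487704.5 (left), 6–7 at easting≈513001.3 (right) → 1 crossing.
Bench: 4–5 at easting≈475473.5 (left), 5–1 at easting≈481126.7 (left) → 0 crossings.
Spur: no edge straddles that height → 0 crossings.
Cove: no edge straddles that height → 0 crossings.
Only Delta has an odd count, so the point is inside Delta.

Delta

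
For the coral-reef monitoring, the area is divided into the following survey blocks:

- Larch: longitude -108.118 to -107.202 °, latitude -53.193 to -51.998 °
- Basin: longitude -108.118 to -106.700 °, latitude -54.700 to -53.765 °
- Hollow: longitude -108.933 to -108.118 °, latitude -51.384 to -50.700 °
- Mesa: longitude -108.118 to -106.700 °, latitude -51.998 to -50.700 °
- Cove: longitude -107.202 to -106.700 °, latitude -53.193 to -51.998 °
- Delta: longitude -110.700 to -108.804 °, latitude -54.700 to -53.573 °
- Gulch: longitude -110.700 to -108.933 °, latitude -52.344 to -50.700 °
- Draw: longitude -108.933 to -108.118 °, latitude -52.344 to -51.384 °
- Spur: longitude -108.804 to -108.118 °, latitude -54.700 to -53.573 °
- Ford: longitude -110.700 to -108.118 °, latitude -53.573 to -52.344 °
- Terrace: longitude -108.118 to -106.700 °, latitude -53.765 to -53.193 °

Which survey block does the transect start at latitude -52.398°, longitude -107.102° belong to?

The point has longitude = -107.102 and latitude = -52.398.
Only Cove satisfies -107.202 ≤ longitude ≤ -106.700 and -53.193 ≤ latitude ≤ -51.998.

Cove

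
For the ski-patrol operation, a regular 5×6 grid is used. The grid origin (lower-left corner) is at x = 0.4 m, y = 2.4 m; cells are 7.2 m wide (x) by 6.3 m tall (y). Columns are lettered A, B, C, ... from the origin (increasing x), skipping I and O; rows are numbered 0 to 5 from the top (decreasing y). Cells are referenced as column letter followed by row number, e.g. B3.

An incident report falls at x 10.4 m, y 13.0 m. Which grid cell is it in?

Column index: ⌊(10.4 − 0.4) / 7.2⌋ = ⌊1.389⌋ = 1 → column B
Row offset from origin: ⌊(13.0 − 2.4) / 6.3⌋ = ⌊1.683⌋ = 1 → row 4 (counted from top)

B4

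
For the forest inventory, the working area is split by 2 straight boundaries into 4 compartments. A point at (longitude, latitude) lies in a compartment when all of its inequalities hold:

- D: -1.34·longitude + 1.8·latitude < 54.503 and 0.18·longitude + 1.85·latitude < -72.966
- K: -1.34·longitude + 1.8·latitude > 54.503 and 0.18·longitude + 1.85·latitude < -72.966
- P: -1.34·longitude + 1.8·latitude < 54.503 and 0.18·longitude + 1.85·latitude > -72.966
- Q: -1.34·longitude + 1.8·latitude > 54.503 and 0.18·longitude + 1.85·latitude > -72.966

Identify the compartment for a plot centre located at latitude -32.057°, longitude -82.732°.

D

-1.34·-82.732 + 1.8·-32.057 = 53.158, which is < 54.503
0.18·-82.732 + 1.85·-32.057 = -74.197, which is < -72.966
This sign pattern matches D.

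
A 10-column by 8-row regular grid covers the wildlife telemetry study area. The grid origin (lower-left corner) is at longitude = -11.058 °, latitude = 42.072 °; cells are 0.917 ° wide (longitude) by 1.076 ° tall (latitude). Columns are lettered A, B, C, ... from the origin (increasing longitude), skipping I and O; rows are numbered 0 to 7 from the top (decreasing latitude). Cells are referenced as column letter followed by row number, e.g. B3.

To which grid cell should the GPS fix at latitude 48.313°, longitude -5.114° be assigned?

Column index: ⌊(-5.114 − -11.058) / 0.917⌋ = ⌊6.482⌋ = 6 → column G
Row offset from origin: ⌊(48.313 − 42.072) / 1.076⌋ = ⌊5.800⌋ = 5 → row 2 (counted from top)

G2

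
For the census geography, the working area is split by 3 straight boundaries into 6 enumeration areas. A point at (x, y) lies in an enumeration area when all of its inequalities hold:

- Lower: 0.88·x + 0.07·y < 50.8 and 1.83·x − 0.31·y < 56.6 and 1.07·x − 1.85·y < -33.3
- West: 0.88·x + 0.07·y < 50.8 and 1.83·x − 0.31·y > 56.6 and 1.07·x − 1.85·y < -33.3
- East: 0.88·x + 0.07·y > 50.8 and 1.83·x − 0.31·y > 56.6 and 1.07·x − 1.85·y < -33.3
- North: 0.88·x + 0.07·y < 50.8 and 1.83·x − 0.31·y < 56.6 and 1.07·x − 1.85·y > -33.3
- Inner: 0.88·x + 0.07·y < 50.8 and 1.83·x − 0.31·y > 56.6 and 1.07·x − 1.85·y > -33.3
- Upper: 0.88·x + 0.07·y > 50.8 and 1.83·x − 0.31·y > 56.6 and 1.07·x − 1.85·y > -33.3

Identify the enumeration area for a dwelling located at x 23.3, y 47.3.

0.88·23.3 + 0.07·47.3 = 23.815, which is < 50.8
1.83·23.3 − 0.31·47.3 = 27.976, which is < 56.6
1.07·23.3 − 1.85·47.3 = -62.574, which is < -33.3
This sign pattern matches Lower.

Lower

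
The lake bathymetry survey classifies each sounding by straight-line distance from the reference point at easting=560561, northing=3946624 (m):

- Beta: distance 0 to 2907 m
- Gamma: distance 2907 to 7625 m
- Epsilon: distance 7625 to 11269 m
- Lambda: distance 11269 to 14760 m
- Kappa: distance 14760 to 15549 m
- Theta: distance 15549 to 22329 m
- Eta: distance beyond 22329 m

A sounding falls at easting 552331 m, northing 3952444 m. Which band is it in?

Epsilon

Distance = √((552331−560561)² + (3952444−3946624)²) = √(67732900.000 + 33872400.000) = 10079.945 m.
7625 ≤ 10079.945 < 11269 → Epsilon.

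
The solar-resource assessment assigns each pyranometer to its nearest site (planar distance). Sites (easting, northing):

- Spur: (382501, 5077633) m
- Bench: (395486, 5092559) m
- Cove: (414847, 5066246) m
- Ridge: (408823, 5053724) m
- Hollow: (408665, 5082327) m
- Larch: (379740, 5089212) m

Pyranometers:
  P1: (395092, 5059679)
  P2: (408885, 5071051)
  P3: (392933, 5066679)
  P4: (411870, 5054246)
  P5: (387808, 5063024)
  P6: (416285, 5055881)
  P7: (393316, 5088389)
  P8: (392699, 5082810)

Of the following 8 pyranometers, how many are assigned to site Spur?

P1 → Ridge
P2 → Cove
P3 → Spur
P4 → Ridge
P5 → Spur
P6 → Ridge
P7 → Bench
P8 → Bench
2 of the 8 go to Spur.

2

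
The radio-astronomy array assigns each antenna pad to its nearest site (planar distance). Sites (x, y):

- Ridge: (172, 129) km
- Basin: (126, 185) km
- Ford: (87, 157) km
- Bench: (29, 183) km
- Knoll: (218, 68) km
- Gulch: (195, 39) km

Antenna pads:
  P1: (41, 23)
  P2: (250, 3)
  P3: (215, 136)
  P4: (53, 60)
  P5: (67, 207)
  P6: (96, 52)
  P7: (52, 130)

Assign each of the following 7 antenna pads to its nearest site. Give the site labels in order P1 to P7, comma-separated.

Ford, Gulch, Ridge, Ford, Bench, Gulch, Ford

P1 → Ford (d²=20072.00)
P2 → Gulch (d²=4321.00)
P3 → Ridge (d²=1898.00)
P4 → Ford (d²=10565.00)
P5 → Bench (d²=2020.00)
P6 → Gulch (d²=9970.00)
P7 → Ford (d²=1954.00)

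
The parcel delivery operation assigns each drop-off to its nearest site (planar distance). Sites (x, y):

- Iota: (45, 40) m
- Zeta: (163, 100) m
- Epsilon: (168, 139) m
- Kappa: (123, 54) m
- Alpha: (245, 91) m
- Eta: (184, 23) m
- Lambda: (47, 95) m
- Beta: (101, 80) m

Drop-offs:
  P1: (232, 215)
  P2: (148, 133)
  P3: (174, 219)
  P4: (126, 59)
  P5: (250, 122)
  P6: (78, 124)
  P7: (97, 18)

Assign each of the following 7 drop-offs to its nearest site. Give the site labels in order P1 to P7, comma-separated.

P1 → Epsilon (d²=9872.00)
P2 → Epsilon (d²=436.00)
P3 → Epsilon (d²=6436.00)
P4 → Kappa (d²=34.00)
P5 → Alpha (d²=986.00)
P6 → Lambda (d²=1802.00)
P7 → Kappa (d²=1972.00)

Epsilon, Epsilon, Epsilon, Kappa, Alpha, Lambda, Kappa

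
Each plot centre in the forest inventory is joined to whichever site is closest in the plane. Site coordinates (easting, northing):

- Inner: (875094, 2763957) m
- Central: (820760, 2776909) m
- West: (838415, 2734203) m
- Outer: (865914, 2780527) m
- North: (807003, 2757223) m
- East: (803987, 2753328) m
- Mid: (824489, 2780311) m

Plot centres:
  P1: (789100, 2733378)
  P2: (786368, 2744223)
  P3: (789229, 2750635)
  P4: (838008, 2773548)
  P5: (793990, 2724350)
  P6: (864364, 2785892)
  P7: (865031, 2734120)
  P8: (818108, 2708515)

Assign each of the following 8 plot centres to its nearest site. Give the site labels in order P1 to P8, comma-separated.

P1 → East (d²=619625269.00)
P2 → East (d²=393330186.00)
P3 → East (d²=225050813.00)
P4 → Mid (d²=228501530.00)
P5 → East (d²=939664493.00)
P6 → Outer (d²=31185725.00)
P7 → West (d²=708418345.00)
P8 → West (d²=1072247593.00)

East, East, East, Mid, East, Outer, West, West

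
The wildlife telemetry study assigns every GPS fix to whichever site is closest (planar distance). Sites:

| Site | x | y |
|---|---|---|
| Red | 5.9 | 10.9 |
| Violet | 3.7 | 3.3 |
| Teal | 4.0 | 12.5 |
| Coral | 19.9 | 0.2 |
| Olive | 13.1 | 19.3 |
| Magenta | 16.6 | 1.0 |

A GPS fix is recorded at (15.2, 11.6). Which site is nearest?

Squared distances to each site:
Red: 86.980; Violet: 201.140; Teal: 126.250; Coral: 152.050; Olive: 63.700; Magenta: 114.320.
Minimum at Olive.

Olive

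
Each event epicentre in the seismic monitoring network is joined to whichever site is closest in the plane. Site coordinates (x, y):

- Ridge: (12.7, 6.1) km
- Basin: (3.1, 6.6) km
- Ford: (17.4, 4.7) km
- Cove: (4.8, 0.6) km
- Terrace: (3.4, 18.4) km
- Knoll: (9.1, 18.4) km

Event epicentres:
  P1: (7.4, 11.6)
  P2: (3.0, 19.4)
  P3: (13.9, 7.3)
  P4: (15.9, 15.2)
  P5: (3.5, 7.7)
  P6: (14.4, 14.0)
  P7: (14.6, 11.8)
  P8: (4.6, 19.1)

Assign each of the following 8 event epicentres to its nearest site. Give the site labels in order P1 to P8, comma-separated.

Basin, Terrace, Ridge, Knoll, Basin, Knoll, Ridge, Terrace

P1 → Basin (d²=43.49)
P2 → Terrace (d²=1.16)
P3 → Ridge (d²=2.88)
P4 → Knoll (d²=56.48)
P5 → Basin (d²=1.37)
P6 → Knoll (d²=47.45)
P7 → Ridge (d²=36.10)
P8 → Terrace (d²=1.93)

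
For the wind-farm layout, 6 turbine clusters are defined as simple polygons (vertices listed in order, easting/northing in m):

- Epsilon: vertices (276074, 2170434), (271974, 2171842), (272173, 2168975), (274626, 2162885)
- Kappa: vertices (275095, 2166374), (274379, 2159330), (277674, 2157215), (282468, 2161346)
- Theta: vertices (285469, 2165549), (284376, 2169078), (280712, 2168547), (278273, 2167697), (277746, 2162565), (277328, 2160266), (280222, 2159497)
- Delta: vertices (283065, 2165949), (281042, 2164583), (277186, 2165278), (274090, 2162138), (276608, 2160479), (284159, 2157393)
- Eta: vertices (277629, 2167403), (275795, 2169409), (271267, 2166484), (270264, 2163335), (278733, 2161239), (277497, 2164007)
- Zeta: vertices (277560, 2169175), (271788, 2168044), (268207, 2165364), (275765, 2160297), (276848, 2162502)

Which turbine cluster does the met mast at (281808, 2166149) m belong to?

Cast a ray rightward from (281808, 2166149). For each polygon, the edges (by vertex number in listed order) whose endpoints lie on opposite sides of northing = 2166149, where each meets that height, and whether that is right or left of the point:
Epsilon: 3–4 at easting≈273311.3 (left), 4–1 at easting≈275252.1 (left) → 0 crossings.
Kappa: 1–2 at easting≈275072.1 (left), 4–1 at easting≈275424.9 (left) → 0 crossings.
Theta: 1–2 at easting≈285283.2 (right), 4–5 at easting≈278114.0 (left) → 1 crossing.
Delta: no edge straddles that height → 0 crossings.
Eta: 3–4 at easting≈271160.3 (left), 6–1 at easting≈277580.3 (left) → 0 crossings.
Zeta: 2–3 at easting≈269255.9 (left), 5–1 at easting≈277237.1 (left) → 0 crossings.
Only Theta has an odd count, so the point is inside Theta.

Theta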